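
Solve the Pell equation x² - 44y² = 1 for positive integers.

We seek the smallest positive integers (x, y) with x² - 44y² = 1, i.e., x² = 44y² + 1.
Try successive y values:
y = 1: x² = 44·1² + 1 = 45, not a perfect square
y = 2: x² = 44·2² + 1 = 177, not a perfect square
y = 3: x² = 44·3² + 1 = 397, not a perfect square
... continuing the search (or via continued fractions) ...
y = 30: x² = 44·30² + 1 = 39601, x = 199 ✓

Verify: 199² - 44·30² = 39601 - 39600 = 1 ✓

x = 199, y = 30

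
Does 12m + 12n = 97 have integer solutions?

Step 1: Compute gcd(12, 12).
gcd(12, 12) = 12

Step 2: Check divisibility.
Does 12 divide 97? 97 = 12 x 8 + 1, so no.

By the theorem on linear Diophantine equations, 12m + 12n = 97 has integer solutions if and only if gcd(12, 12) divides 97. Since 12 does not divide 97, no solutions exist.

No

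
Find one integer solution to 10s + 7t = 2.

Step 1: Check solvability.
gcd(10, 7) = 1
Since 1 divides 2, solutions exist.

Step 2: Apply extended Euclidean algorithm to find gcd.
We find integers such that 10*x0 + 7*y0 = 1

Step 3: Scale the particular solution.
Multiply by 2/1 = 2:
s = -4, t = 6

Step 4: Verify.
10*(-4) + 7*(6) = 2 = 2 ✓

s = -4, t = 6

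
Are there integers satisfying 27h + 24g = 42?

Step 1: Compute gcd(27, 24).
gcd(27, 24) = 3

Step 2: Check divisibility.
Does 3 divide 42? 42 = 3 x 14, so yes.

By the theorem on linear Diophantine equations, 27h + 24g = 42 has integer solutions if and only if gcd(27, 24) divides 42. Since 3 | 42, solutions exist.

Yes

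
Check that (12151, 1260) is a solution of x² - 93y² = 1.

Compute x² = 12151² = 147646801
Compute 93y² = 93·1260² = 93·1587600 = 147646800
x² - 93y² = 147646801 - 147646800 = 1
Since this equals 1, (12151, 1260) is a solution.

Yes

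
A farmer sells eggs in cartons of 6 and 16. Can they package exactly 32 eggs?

We need non-negative a, b with 6a + 16b = 32.
gcd(6, 16) = 2 divides 32.
Try a = 0: 16b = 32 - 0 = 32, so b = 2.
One way: 0 cartons of 6 and 2 cartons of 16.

Yes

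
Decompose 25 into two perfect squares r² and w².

We need to find integers r, w > 0 such that r² + w² = 25.
Trying r = 3: w² = 25 - 3² = 25 - 9 = 16
w = 4
Check: 3² + 4² = 9 + 16 = 25 ✓

25 = 3² + 4²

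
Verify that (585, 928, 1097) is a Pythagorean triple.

Compute a² + b² = 585² + 928² = 342225 + 861184 = 1203409
Compute c² = 1097² = 1203409
Since 1203409 = 1203409, confirmed.

Yes, it is a Pythagorean triple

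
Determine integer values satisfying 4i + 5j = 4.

Step 1: Check solvability.
gcd(4, 5) = 1
Since 1 divides 4, solutions exist.

Step 2: Apply extended Euclidean algorithm to find gcd.
We find integers such that 4*x0 + 5*y0 = 1

Step 3: Scale the particular solution.
Multiply by 4/1 = 4:
i = -4, j = 4

Step 4: Verify.
4*(-4) + 5*(4) = 4 = 4 ✓

i = -4, j = 4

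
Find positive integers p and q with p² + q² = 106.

We need to find integers p, q > 0 such that p² + q² = 106.
Trying p = 5: q² = 106 - 5² = 106 - 25 = 81
q = 9
Check: 5² + 9² = 25 + 81 = 106 ✓

106 = 5² + 9²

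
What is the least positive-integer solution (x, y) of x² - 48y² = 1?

We seek the smallest positive integers (x, y) with x² - 48y² = 1, i.e., x² = 48y² + 1.
Try successive y values:
y = 1: x² = 48·1² + 1 = 49, x = 7 ✓

Verify: 7² - 48·1² = 49 - 48 = 1 ✓

x = 7, y = 1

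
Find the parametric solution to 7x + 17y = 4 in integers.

Step 1: Compute gcd(7, 17) = 1.
Since 1 divides 4, solutions exist.

Step 2: Find a particular solution using extended Euclidean algorithm.
We get x₀ = 20, y₀ = -8.
Check: 7*20 + 17*-8 = 4 = 4 ✓

Step 3: Write the general solution.
x = 20 + (17/1)t = 20 + 17t
y = -8 - (7/1)t = -8 - 7t
for any integer t.

x = 20 + 17t, y = -8 - 7t for integer t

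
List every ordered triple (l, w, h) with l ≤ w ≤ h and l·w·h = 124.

Iterate l from 1 to ⌊124^(1/3)⌋. For each l dividing 124, iterate w ≥ l with w dividing 124/l, and set h = 124/(l·w).
Triples found (4): (1×1×124), (1×2×62), (1×4×31), (2×2×31)

(1×1×124), (1×2×62), (1×4×31), (2×2×31)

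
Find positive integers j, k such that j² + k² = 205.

Search for j with 205 - j² a perfect square.
j = 3: 205 - 3² = 205 - 9 = 196 = 14² ✓
So j = 3, k = 14.

j = 3, k = 14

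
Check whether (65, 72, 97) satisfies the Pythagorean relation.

Compute a² + b²:
65² + 72² = 4225 + 5184 = 9409
Compute c²:
97² = 9409
Since 9409 = 9409, it is a Pythagorean triple.

Yes, it is a Pythagorean triple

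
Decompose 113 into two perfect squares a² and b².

We need to find integers a, b > 0 such that a² + b² = 113.
Trying a = 7: b² = 113 - 7² = 113 - 49 = 64
b = 8
Check: 7² + 8² = 49 + 64 = 113 ✓

113 = 7² + 8²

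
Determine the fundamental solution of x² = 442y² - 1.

We need x² = 442y² - 1. Try successive y:
y = 1: x² = 442·1² - 1 = 441 = 21² ✓
Check: 21² - 442·1² = 441 - 442 = -1 ✓

x = 21, y = 1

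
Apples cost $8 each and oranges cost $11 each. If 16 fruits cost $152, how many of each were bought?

Let a = apples, o = oranges.
a + o = 16
8a + 11o = 152
Substitute o = 16 - a:
8a + 11(16 - a) = 152
(8 - 11)a = 152 - 176
-3a = -24
a = 8, o = 16 - 8 = 8

Apples: 8, Oranges: 8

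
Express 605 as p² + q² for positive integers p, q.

We need to find integers p, q > 0 such that p² + q² = 605.
Trying p = 11: q² = 605 - 11² = 605 - 121 = 484
q = 22
Check: 11² + 22² = 121 + 484 = 605 ✓

605 = 11² + 22²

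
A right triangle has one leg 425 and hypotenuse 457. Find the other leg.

b² = c² - a² = 208849 - 180625 = 28224
b = 168

168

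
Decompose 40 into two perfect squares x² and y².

We need to find integers x, y > 0 such that x² + y² = 40.
Trying x = 2: y² = 40 - 2² = 40 - 4 = 36
y = 6
Check: 2² + 6² = 4 + 36 = 40 ✓

40 = 2² + 6²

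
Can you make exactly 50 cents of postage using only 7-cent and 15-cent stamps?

We need non-negative x, y with 7x + 15y = 50.
gcd(7, 15) = 1 divides 50, so integer solutions exist.
Search for a non-negative one: x = 5 gives 15y = 50 - 35 = 15, so y = 1.
Check: 7·5 + 15·1 = 50 ✓

Yes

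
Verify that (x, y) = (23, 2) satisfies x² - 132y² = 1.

Compute x² = 23² = 529
Compute 132y² = 132·2² = 132·4 = 528
x² - 132y² = 529 - 528 = 1
Since this equals 1, (23, 2) is a solution.

Yes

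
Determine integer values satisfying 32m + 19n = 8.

Step 1: Check solvability.
gcd(32, 19) = 1
Since 1 divides 8, solutions exist.

Step 2: Apply extended Euclidean algorithm to find gcd.
We find integers such that 32*x0 + 19*y0 = 1

Step 3: Scale the particular solution.
Multiply by 8/1 = 8:
m = 24, n = -40

Step 4: Verify.
32*(24) + 19*(-40) = 8 = 8 ✓

m = 24, n = -40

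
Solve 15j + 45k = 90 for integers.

Step 1: Check solvability.
gcd(15, 45) = 15
Since 15 divides 90, solutions exist.

Step 2: Apply extended Euclidean algorithm to find gcd.
We find integers such that 15*x0 + 45*y0 = 15

Step 3: Scale the particular solution.
Multiply by 90/15 = 6:
j = 6, k = 0

Step 4: Verify.
15*(6) + 45*(0) = 90 = 90 ✓

j = 6, k = 0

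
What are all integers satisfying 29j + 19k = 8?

Step 1: Compute gcd(29, 19) = 1.
Since 1 divides 8, solutions exist.

Step 2: Find a particular solution using extended Euclidean algorithm.
We get j₀ = 16, k₀ = -24.
Check: 29*16 + 19*-24 = 8 = 8 ✓

Step 3: Write the general solution.
j = 16 + (19/1)t = 16 + 19t
k = -24 - (29/1)t = -24 - 29t
for any integer t.

j = 16 + 19t, k = -24 - 29t for integer t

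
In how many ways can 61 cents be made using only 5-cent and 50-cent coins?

We need non-negative integers (x, y) with 5x + 50y = 61.
For each x from 0 to 12, check if (61 - 5x) is a non-negative multiple of 50.
Solutions (x, y): none
Count: 0

0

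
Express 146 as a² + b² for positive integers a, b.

We need to find integers a, b > 0 such that a² + b² = 146.
Trying a = 5: b² = 146 - 5² = 146 - 25 = 121
b = 11
Check: 5² + 11² = 25 + 121 = 146 ✓

146 = 5² + 11²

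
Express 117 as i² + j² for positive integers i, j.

We need to find integers i, j > 0 such that i² + j² = 117.
Trying i = 6: j² = 117 - 6² = 117 - 36 = 81
j = 9
Check: 6² + 9² = 36 + 81 = 117 ✓

117 = 6² + 9²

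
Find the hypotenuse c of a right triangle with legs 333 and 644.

c² = a² + b² = 333² + 644² = 110889 + 414736 = 525625
c = sqrt(525625) = 725

725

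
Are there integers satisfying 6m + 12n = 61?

Step 1: Compute gcd(6, 12).
gcd(6, 12) = 6

Step 2: Check divisibility.
Does 6 divide 61? 61 = 6 x 10 + 1, so no.

By the theorem on linear Diophantine equations, 6m + 12n = 61 has integer solutions if and only if gcd(6, 12) divides 61. Since 6 does not divide 61, no solutions exist.

No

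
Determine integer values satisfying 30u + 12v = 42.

Step 1: Check solvability.
gcd(30, 12) = 6
Since 6 divides 42, solutions exist.

Step 2: Apply extended Euclidean algorithm to find gcd.
We find integers such that 30*x0 + 12*y0 = 6

Step 3: Scale the particular solution.
Multiply by 42/6 = 7:
u = 7, v = -14

Step 4: Verify.
30*(7) + 12*(-14) = 42 = 42 ✓

u = 7, v = -14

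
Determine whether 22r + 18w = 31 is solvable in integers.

Step 1: Compute gcd(22, 18).
gcd(22, 18) = 2

Step 2: Check divisibility.
Does 2 divide 31? 31 = 2 x 15 + 1, so no.

By the theorem on linear Diophantine equations, 22r + 18w = 31 has integer solutions if and only if gcd(22, 18) divides 31. Since 2 does not divide 31, no solutions exist.

No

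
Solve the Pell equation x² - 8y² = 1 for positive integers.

We seek the smallest positive integers (x, y) with x² - 8y² = 1, i.e., x² = 8y² + 1.
Try successive y values:
y = 1: x² = 8·1² + 1 = 9, x = 3 ✓

Verify: 3² - 8·1² = 9 - 8 = 1 ✓

x = 3, y = 1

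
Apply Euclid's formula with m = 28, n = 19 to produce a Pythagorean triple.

a = m² - n² = 28² - 19² = 784 - 361 = 423
b = 2mn = 2·28·19 = 1064
c = m² + n² = 784 + 361 = 1145
Verify: 423² + 1064² = 178929 + 1132096 = 1311025 = 1145² ✓

(423, 1064, 1145)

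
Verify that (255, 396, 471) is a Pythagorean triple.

Compute a² + b²:
255² + 396² = 65025 + 156816 = 221841
Compute c²:
471² = 221841
Since 221841 = 221841, it is a Pythagorean triple.

Yes, it is a Pythagorean triple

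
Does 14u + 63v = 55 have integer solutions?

Step 1: Compute gcd(14, 63).
gcd(14, 63) = 7

Step 2: Check divisibility.
Does 7 divide 55? 55 = 7 x 7 + 6, so no.

By the theorem on linear Diophantine equations, 14u + 63v = 55 has integer solutions if and only if gcd(14, 63) divides 55. Since 7 does not divide 55, no solutions exist.

No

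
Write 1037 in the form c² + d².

We need to find integers c, d > 0 such that c² + d² = 1037.
Trying c = 14: d² = 1037 - 14² = 1037 - 196 = 841
d = 29
Check: 14² + 29² = 196 + 841 = 1037 ✓

1037 = 14² + 29²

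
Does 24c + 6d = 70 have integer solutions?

Step 1: Compute gcd(24, 6).
gcd(24, 6) = 6

Step 2: Check divisibility.
Does 6 divide 70? 70 = 6 x 11 + 4, so no.

By the theorem on linear Diophantine equations, 24c + 6d = 70 has integer solutions if and only if gcd(24, 6) divides 70. Since 6 does not divide 70, no solutions exist.

No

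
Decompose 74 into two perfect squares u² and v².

We need to find integers u, v > 0 such that u² + v² = 74.
Trying u = 5: v² = 74 - 5² = 74 - 25 = 49
v = 7
Check: 5² + 7² = 25 + 49 = 74 ✓

74 = 5² + 7²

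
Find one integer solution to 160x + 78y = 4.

Step 1: Check solvability.
gcd(160, 78) = 2
Since 2 divides 4, solutions exist.

Step 2: Apply extended Euclidean algorithm to find gcd.
We find integers such that 160*x0 + 78*y0 = 2

Step 3: Scale the particular solution.
Multiply by 4/2 = 2:
x = -38, y = 78

Step 4: Verify.
160*(-38) + 78*(78) = 4 = 4 ✓

x = -38, y = 78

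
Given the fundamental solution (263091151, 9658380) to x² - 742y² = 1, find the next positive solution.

Solutions to x² - Dy² = 1 are generated by powers of (x₀ + y₀√D).
The next solution satisfies x₁ + y₁√742 = (x₀ + y₀√742)², giving:
x₁ = x₀² + 742y₀² = 263091151² + 742·9658380² = 69216953734504801 + 69216953734504800 = 138433907469009601
y₁ = 2x₀y₀ = 2·263091151·9658380 = 5082068621990760

Verify: 138433907469009601² - 742·5082068621990760² = 19163946737138312193852219830179201 - 19163946737138312193852219830179200 = 1 ✓

x = 138433907469009601, y = 5082068621990760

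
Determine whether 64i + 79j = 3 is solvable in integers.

Step 1: Compute gcd(64, 79).
gcd(64, 79) = 1

Step 2: Check divisibility.
Does 1 divide 3? 3 = 1 x 3, so yes.

By the theorem on linear Diophantine equations, 64i + 79j = 3 has integer solutions if and only if gcd(64, 79) divides 3. Since 1 | 3, solutions exist.

Yes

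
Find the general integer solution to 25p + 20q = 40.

Step 1: Compute gcd(25, 20) = 5.
Since 5 divides 40, solutions exist.

Step 2: Find a particular solution using extended Euclidean algorithm.
We get p₀ = 8, q₀ = -8.
Check: 25*8 + 20*-8 = 40 = 40 ✓

Step 3: Write the general solution.
p = 8 + (20/5)t = 8 + 4t
q = -8 - (25/5)t = -8 - 5t
for any integer t.

p = 8 + 4t, q = -8 - 5t for integer t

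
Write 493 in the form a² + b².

We need to find integers a, b > 0 such that a² + b² = 493.
Trying a = 3: b² = 493 - 3² = 493 - 9 = 484
b = 22
Check: 3² + 22² = 9 + 484 = 493 ✓

493 = 3² + 22²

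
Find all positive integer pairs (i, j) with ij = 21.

The positive divisors of 21 are: 1, 3, 7, 21.
Each divisor d gives the pair (d, 21/d):
(1, 21), (3, 7), (7, 3), (21, 1)

(1, 21), (3, 7), (7, 3), (21, 1)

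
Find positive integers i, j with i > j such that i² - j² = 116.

Factor: i² - j² = (i+j)(i-j) = 116.
We need two factors of 116 with the same parity.
Use i+j = 58 and i-j = 2 (product 58·2 = 116).
Adding: 2i = 60, so i = 30.
Subtracting: 2j = 56, so j = 28.
Check: 30² - 28² = 900 - 784 = 116 ✓

i = 30, j = 28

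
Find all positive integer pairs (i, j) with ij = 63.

The positive divisors of 63 are: 1, 3, 7, 9, 21, 63.
Each divisor d gives the pair (d, 63/d):
(1, 63), (3, 21), (7, 9), (9, 7), (21, 3), (63, 1)

(1, 63), (3, 21), (7, 9), (9, 7), (21, 3), (63, 1)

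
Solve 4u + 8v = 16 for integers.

Step 1: Check solvability.
gcd(4, 8) = 4
Since 4 divides 16, solutions exist.

Step 2: Apply extended Euclidean algorithm to find gcd.
We find integers such that 4*x0 + 8*y0 = 4

Step 3: Scale the particular solution.
Multiply by 16/4 = 4:
u = 4, v = 0

Step 4: Verify.
4*(4) + 8*(0) = 16 = 16 ✓

u = 4, v = 0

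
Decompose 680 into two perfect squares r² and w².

We need to find integers r, w > 0 such that r² + w² = 680.
Trying r = 2: w² = 680 - 2² = 680 - 4 = 676
w = 26
Check: 2² + 26² = 4 + 676 = 680 ✓

680 = 2² + 26²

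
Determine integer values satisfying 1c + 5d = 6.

Step 1: Check solvability.
gcd(1, 5) = 1
Since 1 divides 6, solutions exist.

Step 2: Apply extended Euclidean algorithm to find gcd.
We find integers such that 1*x0 + 5*y0 = 1

Step 3: Scale the particular solution.
Multiply by 6/1 = 6:
c = 6, d = 0

Step 4: Verify.
1*(6) + 5*(0) = 6 = 6 ✓

c = 6, d = 0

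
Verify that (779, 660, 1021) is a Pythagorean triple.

Compute a² + b² = 779² + 660² = 606841 + 435600 = 1042441
Compute c² = 1021² = 1042441
Since 1042441 = 1042441, confirmed.

Yes, it is a Pythagorean triple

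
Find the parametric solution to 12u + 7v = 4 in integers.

Step 1: Compute gcd(12, 7) = 1.
Since 1 divides 4, solutions exist.

Step 2: Find a particular solution using extended Euclidean algorithm.
We get u₀ = 12, v₀ = -20.
Check: 12*12 + 7*-20 = 4 = 4 ✓

Step 3: Write the general solution.
u = 12 + (7/1)t = 12 + 7t
v = -20 - (12/1)t = -20 - 12t
for any integer t.

u = 12 + 7t, v = -20 - 12t for integer t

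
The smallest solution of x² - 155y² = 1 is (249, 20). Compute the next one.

Solutions to x² - Dy² = 1 are generated by powers of (x₀ + y₀√D).
The next solution satisfies x₁ + y₁√155 = (x₀ + y₀√155)², giving:
x₁ = x₀² + 155y₀² = 249² + 155·20² = 62001 + 62000 = 124001
y₁ = 2x₀y₀ = 2·249·20 = 9960

Verify: 124001² - 155·9960² = 15376248001 - 15376248000 = 1 ✓

x = 124001, y = 9960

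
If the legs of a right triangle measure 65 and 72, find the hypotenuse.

c² = a² + b² = 65² + 72² = 4225 + 5184 = 9409
c = 97

97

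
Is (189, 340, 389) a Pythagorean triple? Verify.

Compute a² + b² = 189² + 340² = 35721 + 115600 = 151321
Compute c² = 389² = 151321
Since 151321 = 151321, confirmed.

Yes, it is a Pythagorean triple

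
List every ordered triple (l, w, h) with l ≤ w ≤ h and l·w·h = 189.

Iterate l from 1 to ⌊189^(1/3)⌋. For each l dividing 189, iterate w ≥ l with w dividing 189/l, and set h = 189/(l·w).
Triples found (6): (1×1×189), (1×3×63), (1×7×27), (1×9×21), (3×3×21), (3×7×9)

(1×1×189), (1×3×63), (1×7×27), (1×9×21), (3×3×21), (3×7×9)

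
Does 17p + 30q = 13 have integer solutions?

Step 1: Compute gcd(17, 30).
gcd(17, 30) = 1

Step 2: Check divisibility.
Does 1 divide 13? 13 = 1 x 13, so yes.

By the theorem on linear Diophantine equations, 17p + 30q = 13 has integer solutions if and only if gcd(17, 30) divides 13. Since 1 | 13, solutions exist.

Yes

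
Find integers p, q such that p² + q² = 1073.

We need to find integers p, q > 0 such that p² + q² = 1073.
Trying p = 7: q² = 1073 - 7² = 1073 - 49 = 1024
q = 32
Check: 7² + 32² = 49 + 1024 = 1073 ✓

1073 = 7² + 32²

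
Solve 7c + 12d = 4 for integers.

Step 1: Check solvability.
gcd(7, 12) = 1
Since 1 divides 4, solutions exist.

Step 2: Apply extended Euclidean algorithm to find gcd.
We find integers such that 7*x0 + 12*y0 = 1

Step 3: Scale the particular solution.
Multiply by 4/1 = 4:
c = -20, d = 12

Step 4: Verify.
7*(-20) + 12*(12) = 4 = 4 ✓

c = -20, d = 12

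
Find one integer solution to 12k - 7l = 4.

Step 1: Check solvability.
gcd(12, 7) = 1
Since 1 divides 4, solutions exist.

Step 2: Apply extended Euclidean algorithm to find gcd.
We find integers such that 12*x0 + 7*y0 = 1

Step 3: Scale the particular solution.
Multiply by 4/1 = 4:
k = 12, l = 20

Step 4: Verify.
12*(12) - 7*(20) = 4 = 4 ✓

k = 12, l = 20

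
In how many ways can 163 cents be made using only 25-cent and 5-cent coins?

We need non-negative integers (x, y) with 25x + 5y = 163.
For each x from 0 to 6, check if (163 - 25x) is a non-negative multiple of 5.
Solutions (x, y): none
Count: 0

0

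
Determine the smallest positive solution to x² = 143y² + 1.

We seek the smallest positive integers (x, y) with x² - 143y² = 1, i.e., x² = 143y² + 1.
Try successive y values:
y = 1: x² = 143·1² + 1 = 144, x = 12 ✓

Verify: 12² - 143·1² = 144 - 143 = 1 ✓

x = 12, y = 1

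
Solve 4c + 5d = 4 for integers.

Step 1: Check solvability.
gcd(4, 5) = 1
Since 1 divides 4, solutions exist.

Step 2: Apply extended Euclidean algorithm to find gcd.
We find integers such that 4*x0 + 5*y0 = 1

Step 3: Scale the particular solution.
Multiply by 4/1 = 4:
c = -4, d = 4

Step 4: Verify.
4*(-4) + 5*(4) = 4 = 4 ✓

c = -4, d = 4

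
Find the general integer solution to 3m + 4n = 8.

Step 1: Compute gcd(3, 4) = 1.
Since 1 divides 8, solutions exist.

Step 2: Find a particular solution using extended Euclidean algorithm.
We get m₀ = -8, n₀ = 8.
Check: 3*-8 + 4*8 = 8 = 8 ✓

Step 3: Write the general solution.
m = -8 + (4/1)t = -8 + 4t
n = 8 - (3/1)t = 8 - 3t
for any integer t.

m = -8 + 4t, n = 8 - 3t for integer t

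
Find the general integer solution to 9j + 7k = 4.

Step 1: Compute gcd(9, 7) = 1.
Since 1 divides 4, solutions exist.

Step 2: Find a particular solution using extended Euclidean algorithm.
We get j₀ = -12, k₀ = 16.
Check: 9*-12 + 7*16 = 4 = 4 ✓

Step 3: Write the general solution.
j = -12 + (7/1)t = -12 + 7t
k = 16 - (9/1)t = 16 - 9t
for any integer t.

j = -12 + 7t, k = 16 - 9t for integer t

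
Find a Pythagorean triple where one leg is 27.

We need the other leg and hypotenuse such that 27² + x² = c².
Take x = 120, c = 123: 27² + 120² = 729 + 14400 = 15129 = 123² ✓
Triple: (27, 120, 123)

(27, 120, 123)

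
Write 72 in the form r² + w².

We need to find integers r, w > 0 such that r² + w² = 72.
Trying r = 6: w² = 72 - 6² = 72 - 36 = 36
w = 6
Check: 6² + 6² = 36 + 36 = 72 ✓

72 = 6² + 6²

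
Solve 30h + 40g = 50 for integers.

Step 1: Check solvability.
gcd(30, 40) = 10
Since 10 divides 50, solutions exist.

Step 2: Apply extended Euclidean algorithm to find gcd.
We find integers such that 30*x0 + 40*y0 = 10

Step 3: Scale the particular solution.
Multiply by 50/10 = 5:
h = -5, g = 5

Step 4: Verify.
30*(-5) + 40*(5) = 50 = 50 ✓

h = -5, g = 5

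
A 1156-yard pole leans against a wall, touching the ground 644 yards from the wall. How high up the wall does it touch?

The ladder, wall, and ground form a right triangle with hypotenuse 1156 and one leg 644.
By the Pythagorean theorem: h² = 1156² - 644² = 1336336 - 414736 = 921600
h = √921600 = 960 yards

960 yards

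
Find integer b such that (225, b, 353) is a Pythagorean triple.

b² = c² - a² = 353² - 225² = 124609 - 50625 = 73984
b = sqrt(73984) = 272

272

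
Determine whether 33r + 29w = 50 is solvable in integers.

Step 1: Compute gcd(33, 29).
gcd(33, 29) = 1

Step 2: Check divisibility.
Does 1 divide 50? 50 = 1 x 50, so yes.

By the theorem on linear Diophantine equations, 33r + 29w = 50 has integer solutions if and only if gcd(33, 29) divides 50. Since 1 | 50, solutions exist.

Yes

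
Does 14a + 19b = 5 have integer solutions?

Step 1: Compute gcd(14, 19).
gcd(14, 19) = 1

Step 2: Check divisibility.
Does 1 divide 5? 5 = 1 x 5, so yes.

By the theorem on linear Diophantine equations, 14a + 19b = 5 has integer solutions if and only if gcd(14, 19) divides 5. Since 1 | 5, solutions exist.

Yes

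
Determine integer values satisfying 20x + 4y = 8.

Step 1: Check solvability.
gcd(20, 4) = 4
Since 4 divides 8, solutions exist.

Step 2: Apply extended Euclidean algorithm to find gcd.
We find integers such that 20*x0 + 4*y0 = 4

Step 3: Scale the particular solution.
Multiply by 8/4 = 2:
x = 0, y = 2

Step 4: Verify.
20*(0) + 4*(2) = 8 = 8 ✓

x = 0, y = 2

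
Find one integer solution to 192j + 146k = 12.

Step 1: Check solvability.
gcd(192, 146) = 2
Since 2 divides 12, solutions exist.

Step 2: Apply extended Euclidean algorithm to find gcd.
We find integers such that 192*x0 + 146*y0 = 2

Step 3: Scale the particular solution.
Multiply by 12/2 = 6:
j = -114, k = 150

Step 4: Verify.
192*(-114) + 146*(150) = 12 = 12 ✓

j = -114, k = 150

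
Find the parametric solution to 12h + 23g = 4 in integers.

Step 1: Compute gcd(12, 23) = 1.
Since 1 divides 4, solutions exist.

Step 2: Find a particular solution using extended Euclidean algorithm.
We get h₀ = 8, g₀ = -4.
Check: 12*8 + 23*-4 = 4 = 4 ✓

Step 3: Write the general solution.
h = 8 + (23/1)t = 8 + 23t
g = -4 - (12/1)t = -4 - 12t
for any integer t.

h = 8 + 23t, g = -4 - 12t for integer t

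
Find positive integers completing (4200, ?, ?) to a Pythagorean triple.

We need the other leg and hypotenuse such that 4200² + x² = c².
Take x = 477, c = 4227: 4200² + 477² = 17640000 + 227529 = 17867529 = 4227² ✓
Triple: (477, 4200, 4227)

(477, 4200, 4227)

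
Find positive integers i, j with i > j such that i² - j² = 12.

Factor: i² - j² = (i+j)(i-j) = 12.
We need two factors of 12 with the same parity.
Use i+j = 6 and i-j = 2 (product 6·2 = 12).
Adding: 2i = 8, so i = 4.
Subtracting: 2j = 4, so j = 2.
Check: 4² - 2² = 16 - 4 = 12 ✓

i = 4, j = 2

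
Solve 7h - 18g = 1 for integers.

Step 1: Check solvability.
gcd(7, 18) = 1
Since 1 divides 1, solutions exist.

Step 2: Apply extended Euclidean algorithm to find gcd.
We find integers such that 7*x0 + 18*y0 = 1

Step 3: Scale the particular solution.
Multiply by 1/1 = 1:
h = -5, g = -2

Step 4: Verify.
7*(-5) - 18*(-2) = 1 = 1 ✓

h = -5, g = -2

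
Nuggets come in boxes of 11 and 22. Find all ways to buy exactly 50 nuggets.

We need non-negative integers (x, y) with 11x + 22y = 50.
For each x in 0..4, check if 50 - 11x is a non-negative multiple of 22.
No x yields an integer y ≥ 0.

No solution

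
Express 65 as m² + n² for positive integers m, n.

We need to find integers m, n > 0 such that m² + n² = 65.
Trying m = 1: n² = 65 - 1² = 65 - 1 = 64
n = 8
Check: 1² + 8² = 1 + 64 = 65 ✓

65 = 1² + 8²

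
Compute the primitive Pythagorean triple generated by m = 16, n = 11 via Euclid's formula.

a = m² - n² = 16² - 11² = 256 - 121 = 135
b = 2mn = 2·16·11 = 352
c = m² + n² = 256 + 121 = 377
Verify: 135² + 352² = 18225 + 123904 = 142129 = 377² ✓

(135, 352, 377)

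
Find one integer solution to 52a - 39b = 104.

Step 1: Check solvability.
gcd(52, 39) = 13
Since 13 divides 104, solutions exist.

Step 2: Apply extended Euclidean algorithm to find gcd.
We find integers such that 52*x0 + 39*y0 = 13

Step 3: Scale the particular solution.
Multiply by 104/13 = 8:
a = 8, b = 8

Step 4: Verify.
52*(8) - 39*(8) = 104 = 104 ✓

a = 8, b = 8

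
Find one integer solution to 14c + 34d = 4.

Step 1: Check solvability.
gcd(14, 34) = 2
Since 2 divides 4, solutions exist.

Step 2: Apply extended Euclidean algorithm to find gcd.
We find integers such that 14*x0 + 34*y0 = 2

Step 3: Scale the particular solution.
Multiply by 4/2 = 2:
c = 10, d = -4

Step 4: Verify.
14*(10) + 34*(-4) = 4 = 4 ✓

c = 10, d = -4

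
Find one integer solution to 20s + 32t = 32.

Step 1: Check solvability.
gcd(20, 32) = 4
Since 4 divides 32, solutions exist.

Step 2: Apply extended Euclidean algorithm to find gcd.
We find integers such that 20*x0 + 32*y0 = 4

Step 3: Scale the particular solution.
Multiply by 32/4 = 8:
s = -24, t = 16

Step 4: Verify.
20*(-24) + 32*(16) = 32 = 32 ✓

s = -24, t = 16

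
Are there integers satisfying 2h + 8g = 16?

Step 1: Compute gcd(2, 8).
gcd(2, 8) = 2

Step 2: Check divisibility.
Does 2 divide 16? 16 = 2 x 8, so yes.

By the theorem on linear Diophantine equations, 2h + 8g = 16 has integer solutions if and only if gcd(2, 8) divides 16. Since 2 | 16, solutions exist.

Yes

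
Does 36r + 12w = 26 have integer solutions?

Step 1: Compute gcd(36, 12).
gcd(36, 12) = 12

Step 2: Check divisibility.
Does 12 divide 26? 26 = 12 x 2 + 2, so no.

By the theorem on linear Diophantine equations, 36r + 12w = 26 has integer solutions if and only if gcd(36, 12) divides 26. Since 12 does not divide 26, no solutions exist.

No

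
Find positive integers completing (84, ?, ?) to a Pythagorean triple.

We need the other leg and hypotenuse such that 84² + x² = c².
Take x = 135, c = 159: 84² + 135² = 7056 + 18225 = 25281 = 159² ✓
Triple: (135, 84, 159)

(135, 84, 159)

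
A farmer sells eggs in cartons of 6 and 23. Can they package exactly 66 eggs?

We need non-negative a, b with 6a + 23b = 66.
gcd(6, 23) = 1 divides 66.
Try a = 11: 23b = 66 - 66 = 0, so b = 0.
One way: 11 cartons of 6 and 0 cartons of 23.

Yes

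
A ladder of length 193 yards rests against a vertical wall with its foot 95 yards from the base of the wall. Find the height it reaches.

The ladder, wall, and ground form a right triangle with hypotenuse 193 and one leg 95.
By the Pythagorean theorem: h² = 193² - 95² = 37249 - 9025 = 28224
h = √28224 = 168 yards

168 yards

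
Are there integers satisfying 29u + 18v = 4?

Step 1: Compute gcd(29, 18).
gcd(29, 18) = 1

Step 2: Check divisibility.
Does 1 divide 4? 4 = 1 x 4, so yes.

By the theorem on linear Diophantine equations, 29u + 18v = 4 has integer solutions if and only if gcd(29, 18) divides 4. Since 1 | 4, solutions exist.

Yes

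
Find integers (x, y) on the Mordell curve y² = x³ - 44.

Try small integer x values and check whether x³ - 44 is a perfect square.
x = 5: x³ - 44 = 5³ - 44 = 125 - 44 = 81
Is 81 a perfect square? 9² = 81 ✓
So (x, y) = (5, -9) is a solution.

x = 5, y = -9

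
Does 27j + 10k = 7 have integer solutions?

Step 1: Compute gcd(27, 10).
gcd(27, 10) = 1

Step 2: Check divisibility.
Does 1 divide 7? 7 = 1 x 7, so yes.

By the theorem on linear Diophantine equations, 27j + 10k = 7 has integer solutions if and only if gcd(27, 10) divides 7. Since 1 | 7, solutions exist.

Yes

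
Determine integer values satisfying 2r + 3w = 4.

Step 1: Check solvability.
gcd(2, 3) = 1
Since 1 divides 4, solutions exist.

Step 2: Apply extended Euclidean algorithm to find gcd.
We find integers such that 2*x0 + 3*y0 = 1

Step 3: Scale the particular solution.
Multiply by 4/1 = 4:
r = -4, w = 4

Step 4: Verify.
2*(-4) + 3*(4) = 4 = 4 ✓

r = -4, w = 4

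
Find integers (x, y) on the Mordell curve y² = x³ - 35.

Try small integer x values and check whether x³ - 35 is a perfect square.
x = 11: x³ - 35 = 11³ - 35 = 1331 - 35 = 1296
Is 1296 a perfect square? 36² = 1296 ✓
So (x, y) = (11, 36) is a solution.

x = 11, y = 36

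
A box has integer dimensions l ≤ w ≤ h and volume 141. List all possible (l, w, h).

Iterate l from 1 to ⌊141^(1/3)⌋. For each l dividing 141, iterate w ≥ l with w dividing 141/l, and set h = 141/(l·w).
Triples found (2): (1×1×141), (1×3×47)

(1×1×141), (1×3×47)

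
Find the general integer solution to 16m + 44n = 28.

Step 1: Compute gcd(16, 44) = 4.
Since 4 divides 28, solutions exist.

Step 2: Find a particular solution using extended Euclidean algorithm.
We get m₀ = 21, n₀ = -7.
Check: 16*21 + 44*-7 = 28 = 28 ✓

Step 3: Write the general solution.
m = 21 + (44/4)t = 21 + 11t
n = -7 - (16/4)t = -7 - 4t
for any integer t.

m = 21 + 11t, n = -7 - 4t for integer t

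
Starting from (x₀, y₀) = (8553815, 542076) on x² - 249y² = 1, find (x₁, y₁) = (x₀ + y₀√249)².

Solutions to x² - Dy² = 1 are generated by powers of (x₀ + y₀√D).
The next solution satisfies x₁ + y₁√249 = (x₀ + y₀√249)², giving:
x₁ = x₀² + 249y₀² = 8553815² + 249·542076² = 73167751054225 + 73167751054224 = 146335502108449
y₁ = 2x₀y₀ = 2·8553815·542076 = 9273635639880

Verify: 146335502108449² - 249·9273635639880² = 21414079177331881724557185601 - 21414079177331881724557185600 = 1 ✓

x = 146335502108449, y = 9273635639880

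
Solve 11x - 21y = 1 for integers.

Step 1: Check solvability.
gcd(11, 21) = 1
Since 1 divides 1, solutions exist.

Step 2: Apply extended Euclidean algorithm to find gcd.
We find integers such that 11*x0 + 21*y0 = 1

Step 3: Scale the particular solution.
Multiply by 1/1 = 1:
x = 2, y = 1

Step 4: Verify.
11*(2) - 21*(1) = 1 = 1 ✓

x = 2, y = 1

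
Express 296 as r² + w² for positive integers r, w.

We need to find integers r, w > 0 such that r² + w² = 296.
Trying r = 10: w² = 296 - 10² = 296 - 100 = 196
w = 14
Check: 10² + 14² = 100 + 196 = 296 ✓

296 = 10² + 14²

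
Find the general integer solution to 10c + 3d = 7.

Step 1: Compute gcd(10, 3) = 1.
Since 1 divides 7, solutions exist.

Step 2: Find a particular solution using extended Euclidean algorithm.
We get c₀ = 7, d₀ = -21.
Check: 10*7 + 3*-21 = 7 = 7 ✓

Step 3: Write the general solution.
c = 7 + (3/1)t = 7 + 3t
d = -21 - (10/1)t = -21 - 10t
for any integer t.

c = 7 + 3t, d = -21 - 10t for integer t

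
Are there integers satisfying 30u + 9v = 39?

Step 1: Compute gcd(30, 9).
gcd(30, 9) = 3

Step 2: Check divisibility.
Does 3 divide 39? 39 = 3 x 13, so yes.

By the theorem on linear Diophantine equations, 30u + 9v = 39 has integer solutions if and only if gcd(30, 9) divides 39. Since 3 | 39, solutions exist.

Yes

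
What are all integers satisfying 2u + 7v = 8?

Step 1: Compute gcd(2, 7) = 1.
Since 1 divides 8, solutions exist.

Step 2: Find a particular solution using extended Euclidean algorithm.
We get u₀ = -24, v₀ = 8.
Check: 2*-24 + 7*8 = 8 = 8 ✓

Step 3: Write the general solution.
u = -24 + (7/1)t = -24 + 7t
v = 8 - (2/1)t = 8 - 2t
for any integer t.

u = -24 + 7t, v = 8 - 2t for integer t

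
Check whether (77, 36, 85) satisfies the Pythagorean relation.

Compute a² + b²:
77² + 36² = 5929 + 1296 = 7225
Compute c²:
85² = 7225
Since 7225 = 7225, it is a Pythagorean triple.

Yes, it is a Pythagorean triple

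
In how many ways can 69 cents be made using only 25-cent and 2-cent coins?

We need non-negative integers (x, y) with 25x + 2y = 69.
For each x from 0 to 2, check if (69 - 25x) is a non-negative multiple of 2.
Solutions (x, y): (1,22)
Count: 1

1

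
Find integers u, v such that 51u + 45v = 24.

Step 1: Check solvability.
gcd(51, 45) = 3
Since 3 divides 24, solutions exist.

Step 2: Apply extended Euclidean algorithm to find gcd.
We find integers such that 51*x0 + 45*y0 = 3

Step 3: Scale the particular solution.
Multiply by 24/3 = 8:
u = -56, v = 64

Step 4: Verify.
51*(-56) + 45*(64) = 24 = 24 ✓

u = -56, v = 64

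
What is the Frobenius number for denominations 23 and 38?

For two coprime denominations a and b, the Frobenius number (largest value not representable as a non-negative combination) is ab - a - b.
Here gcd(23, 38) = 1, so they are coprime.
F(23, 38) = 23·38 - 23 - 38 = 874 - 61 = 813

813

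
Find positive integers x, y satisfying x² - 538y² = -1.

We need x² = 538y² - 1. Try successive y:
y = 1: x² = 538·1² - 1 = 537, not a perfect square
y = 2: x² = 538·2² - 1 = 2151, not a perfect square
y = 3: x² = 538·3² - 1 = 4841, not a perfect square
...
y = 2977: x² = 538·2977² - 1 = 4768040601 = 69051² ✓
Check: 69051² - 538·2977² = 4768040601 - 4768040602 = -1 ✓

x = 69051, y = 2977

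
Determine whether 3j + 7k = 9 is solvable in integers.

Step 1: Compute gcd(3, 7).
gcd(3, 7) = 1

Step 2: Check divisibility.
Does 1 divide 9? 9 = 1 x 9, so yes.

By the theorem on linear Diophantine equations, 3j + 7k = 9 has integer solutions if and only if gcd(3, 7) divides 9. Since 1 | 9, solutions exist.

Yes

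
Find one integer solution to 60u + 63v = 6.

Step 1: Check solvability.
gcd(60, 63) = 3
Since 3 divides 6, solutions exist.

Step 2: Apply extended Euclidean algorithm to find gcd.
We find integers such that 60*x0 + 63*y0 = 3

Step 3: Scale the particular solution.
Multiply by 6/3 = 2:
u = -2, v = 2

Step 4: Verify.
60*(-2) + 63*(2) = 6 = 6 ✓

u = -2, v = 2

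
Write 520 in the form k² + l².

We need to find integers k, l > 0 such that k² + l² = 520.
Trying k = 6: l² = 520 - 6² = 520 - 36 = 484
l = 22
Check: 6² + 22² = 36 + 484 = 520 ✓

520 = 6² + 22²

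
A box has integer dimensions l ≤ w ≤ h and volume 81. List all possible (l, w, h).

Iterate l from 1 to ⌊81^(1/3)⌋. For each l dividing 81, iterate w ≥ l with w dividing 81/l, and set h = 81/(l·w).
Triples found (4): (1×1×81), (1×3×27), (1×9×9), (3×3×9)

(1×1×81), (1×3×27), (1×9×9), (3×3×9)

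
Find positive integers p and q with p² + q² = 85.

We need to find integers p, q > 0 such that p² + q² = 85.
Trying p = 2: q² = 85 - 2² = 85 - 4 = 81
q = 9
Check: 2² + 9² = 4 + 81 = 85 ✓

85 = 2² + 9²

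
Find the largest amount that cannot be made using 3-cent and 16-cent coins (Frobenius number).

For two coprime denominations a and b, the Frobenius number (largest value not representable as a non-negative combination) is ab - a - b.
Here gcd(3, 16) = 1, so they are coprime.
F(3, 16) = 3·16 - 3 - 16 = 48 - 19 = 29

29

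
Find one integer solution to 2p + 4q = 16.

Step 1: Check solvability.
gcd(2, 4) = 2
Since 2 divides 16, solutions exist.

Step 2: Apply extended Euclidean algorithm to find gcd.
We find integers such that 2*x0 + 4*y0 = 2

Step 3: Scale the particular solution.
Multiply by 16/2 = 8:
p = 8, q = 0

Step 4: Verify.
2*(8) + 4*(0) = 16 = 16 ✓

p = 8, q = 0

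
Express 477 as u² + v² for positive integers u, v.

We need to find integers u, v > 0 such that u² + v² = 477.
Trying u = 6: v² = 477 - 6² = 477 - 36 = 441
v = 21
Check: 6² + 21² = 36 + 441 = 477 ✓

477 = 6² + 21²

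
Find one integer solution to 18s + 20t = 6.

Step 1: Check solvability.
gcd(18, 20) = 2
Since 2 divides 6, solutions exist.

Step 2: Apply extended Euclidean algorithm to find gcd.
We find integers such that 18*x0 + 20*y0 = 2

Step 3: Scale the particular solution.
Multiply by 6/2 = 3:
s = -3, t = 3

Step 4: Verify.
18*(-3) + 20*(3) = 6 = 6 ✓

s = -3, t = 3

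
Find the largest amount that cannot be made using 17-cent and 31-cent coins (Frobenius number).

For two coprime denominations a and b, the Frobenius number (largest value not representable as a non-negative combination) is ab - a - b.
Here gcd(17, 31) = 1, so they are coprime.
F(17, 31) = 17·31 - 17 - 31 = 527 - 48 = 479

479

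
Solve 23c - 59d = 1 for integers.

Step 1: Check solvability.
gcd(23, 59) = 1
Since 1 divides 1, solutions exist.

Step 2: Apply extended Euclidean algorithm to find gcd.
We find integers such that 23*x0 + 59*y0 = 1

Step 3: Scale the particular solution.
Multiply by 1/1 = 1:
c = 18, d = 7

Step 4: Verify.
23*(18) - 59*(7) = 1 = 1 ✓

c = 18, d = 7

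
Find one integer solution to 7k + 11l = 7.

Step 1: Check solvability.
gcd(7, 11) = 1
Since 1 divides 7, solutions exist.

Step 2: Apply extended Euclidean algorithm to find gcd.
We find integers such that 7*x0 + 11*y0 = 1

Step 3: Scale the particular solution.
Multiply by 7/1 = 7:
k = -21, l = 14

Step 4: Verify.
7*(-21) + 11*(14) = 7 = 7 ✓

k = -21, l = 14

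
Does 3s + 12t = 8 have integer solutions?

Step 1: Compute gcd(3, 12).
gcd(3, 12) = 3

Step 2: Check divisibility.
Does 3 divide 8? 8 = 3 x 2 + 2, so no.

By the theorem on linear Diophantine equations, 3s + 12t = 8 has integer solutions if and only if gcd(3, 12) divides 8. Since 3 does not divide 8, no solutions exist.

No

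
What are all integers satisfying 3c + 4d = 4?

Step 1: Compute gcd(3, 4) = 1.
Since 1 divides 4, solutions exist.

Step 2: Find a particular solution using extended Euclidean algorithm.
We get c₀ = -4, d₀ = 4.
Check: 3*-4 + 4*4 = 4 = 4 ✓

Step 3: Write the general solution.
c = -4 + (4/1)t = -4 + 4t
d = 4 - (3/1)t = 4 - 3t
for any integer t.

c = -4 + 4t, d = 4 - 3t for integer t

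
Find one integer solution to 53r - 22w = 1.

Step 1: Check solvability.
gcd(53, 22) = 1
Since 1 divides 1, solutions exist.

Step 2: Apply extended Euclidean algorithm to find gcd.
We find integers such that 53*x0 + 22*y0 = 1

Step 3: Scale the particular solution.
Multiply by 1/1 = 1:
r = 5, w = 12

Step 4: Verify.
53*(5) - 22*(12) = 1 = 1 ✓

r = 5, w = 12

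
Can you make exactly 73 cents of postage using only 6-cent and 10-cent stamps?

We need non-negative x, y with 6x + 10y = 73.
gcd(6, 10) = 2, and 2 does not divide 73.
No integer solutions exist, so certainly no non-negative ones.

No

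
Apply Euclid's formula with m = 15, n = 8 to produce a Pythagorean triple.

a = m² - n² = 15² - 8² = 225 - 64 = 161
b = 2mn = 2·15·8 = 240
c = m² + n² = 225 + 64 = 289
Verify: 161² + 240² = 25921 + 57600 = 83521 = 289² ✓

(161, 240, 289)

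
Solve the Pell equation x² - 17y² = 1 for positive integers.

We seek the smallest positive integers (x, y) with x² - 17y² = 1, i.e., x² = 17y² + 1.
Try successive y values:
y = 1: x² = 17·1² + 1 = 18, not a perfect square
y = 2: x² = 17·2² + 1 = 69, not a perfect square
y = 3: x² = 17·3² + 1 = 154, not a perfect square
... continuing the search (or via continued fractions) ...
y = 8: x² = 17·8² + 1 = 1089, x = 33 ✓

Verify: 33² - 17·8² = 1089 - 1088 = 1 ✓

x = 33, y = 8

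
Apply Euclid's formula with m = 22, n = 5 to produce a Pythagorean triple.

a = m² - n² = 22² - 5² = 484 - 25 = 459
b = 2mn = 2·22·5 = 220
c = m² + n² = 484 + 25 = 509
Verify: 459² + 220² = 210681 + 48400 = 259081 = 509² ✓

(459, 220, 509)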